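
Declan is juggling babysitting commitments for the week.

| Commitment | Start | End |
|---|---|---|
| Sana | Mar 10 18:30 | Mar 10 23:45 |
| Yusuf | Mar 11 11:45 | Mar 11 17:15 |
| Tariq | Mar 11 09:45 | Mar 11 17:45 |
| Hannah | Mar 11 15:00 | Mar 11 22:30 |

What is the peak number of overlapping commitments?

3

Sort all start/end points and keep a running count:
Mar 10 18:30 start Sana → 1
Mar 10 23:45 end Sana → 0
Mar 11 09:45 start Tariq → 1
Mar 11 11:45 start Yusuf → 2
Mar 11 15:00 start Hannah → 3
Mar 11 17:15 end Yusuf → 2
Mar 11 17:45 end Tariq → 1
Mar 11 22:30 end Hannah → 0
Peak is 3, at Mar 11 15:00 (Hannah, Tariq, Yusuf).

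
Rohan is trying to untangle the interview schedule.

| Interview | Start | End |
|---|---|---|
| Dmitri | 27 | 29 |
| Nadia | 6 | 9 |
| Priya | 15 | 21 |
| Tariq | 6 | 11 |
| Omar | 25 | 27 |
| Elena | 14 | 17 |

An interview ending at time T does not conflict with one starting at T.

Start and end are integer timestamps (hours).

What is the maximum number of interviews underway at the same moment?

2

Sweep the timeline, counting +1 at each start and −1 at each end (ends before starts at a tie):
6 start Nadia → 1
6 start Tariq → 2
9 end Nadia → 1
11 end Tariq → 0
14 start Elena → 1
15 start Priya → 2
17 end Elena → 1
21 end Priya → 0
25 start Omar → 1
27 end Omar → 0
27 start Dmitri → 1
29 end Dmitri → 0
Peak is 2, at 6 (Nadia, Tariq).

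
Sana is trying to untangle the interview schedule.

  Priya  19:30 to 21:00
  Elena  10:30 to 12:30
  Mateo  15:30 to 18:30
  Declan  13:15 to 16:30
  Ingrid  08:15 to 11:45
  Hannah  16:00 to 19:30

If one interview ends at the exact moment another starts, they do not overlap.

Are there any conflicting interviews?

Yes

Sorted by start: Ingrid, Elena, Declan, Mateo, Hannah, Priya.
Elena starts before Ingrid ends → Ingrid and Elena overlap.
That's a conflict, so the schedule is not conflict-free.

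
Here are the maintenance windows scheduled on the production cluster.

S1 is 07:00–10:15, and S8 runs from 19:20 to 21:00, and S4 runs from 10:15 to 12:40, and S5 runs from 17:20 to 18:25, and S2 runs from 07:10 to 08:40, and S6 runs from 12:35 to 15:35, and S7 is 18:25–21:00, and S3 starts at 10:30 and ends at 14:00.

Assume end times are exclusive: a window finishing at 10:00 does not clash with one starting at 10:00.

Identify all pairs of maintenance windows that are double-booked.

S1 & S2, S3 & S4, S3 & S6, S4 & S6, S7 & S8

Check each pair: they overlap iff neither finishes before the other starts.
Sorted by start: S1, S2, S4, S3, S6, S5, S7, S8.
S2 starts before S1 ends → S1 and S2 overlap.
S4 starts exactly when S1 ends (back-to-back, no overlap) — done with S1.
S4 starts after S2 ends — done with S2.
S3 starts before S4 ends → S4 and S3 overlap.
S6 starts before S4 ends → S4 and S6 overlap.
S5 starts after S4 ends — done with S4.
S6 starts before S3 ends → S3 and S6 overlap.
S5 starts after S3 ends — done with S3.
S5 starts after S6 ends — done with S6.
S7 starts exactly when S5 ends (back-to-back, no overlap) — done with S5.
S8 starts before S7 ends → S7 and S8 overlap.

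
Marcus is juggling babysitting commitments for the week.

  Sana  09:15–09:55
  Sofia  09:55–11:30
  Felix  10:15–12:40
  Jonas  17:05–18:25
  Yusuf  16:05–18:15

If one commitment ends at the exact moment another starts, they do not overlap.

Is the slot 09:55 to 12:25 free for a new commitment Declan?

Sana: ends 09:55 at or before Declan starts 09:55 → clear.
Sofia: starts 09:55 before Declan ends 12:25, and ends 11:30 after Declan starts 09:55 → overlap.
Felix: starts 10:15 before Declan ends 12:25, and ends 12:40 after Declan starts 09:55 → overlap.
Yusuf: starts 16:05 at or after Declan ends 12:25 → clear.
Jonas: starts 17:05 at or after Declan ends 12:25 → clear.
Declan overlaps Sofia, Felix.

No — it overlaps Felix, Sofia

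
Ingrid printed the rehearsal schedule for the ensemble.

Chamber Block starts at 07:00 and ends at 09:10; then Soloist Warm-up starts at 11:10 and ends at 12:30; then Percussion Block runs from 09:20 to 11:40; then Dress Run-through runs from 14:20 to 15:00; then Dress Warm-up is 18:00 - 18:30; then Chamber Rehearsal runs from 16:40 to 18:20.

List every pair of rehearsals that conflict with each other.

Chamber Rehearsal & Dress Warm-up, Percussion Block & Soloist Warm-up

Sorted by start: Chamber Block, Percussion Block, Soloist Warm-up, Dress Run-through, Chamber Rehearsal, Dress Warm-up.
Percussion Block starts after Chamber Block ends — done with Chamber Block.
Soloist Warm-up starts before Percussion Block ends → Percussion Block and Soloist Warm-up overlap.
Dress Run-through starts after Percussion Block ends — done with Percussion Block.
Dress Run-through starts after Soloist Warm-up ends — done with Soloist Warm-up.
Chamber Rehearsal starts after Dress Run-through ends — done with Dress Run-through.
Dress Warm-up starts before Chamber Rehearsal ends → Chamber Rehearsal and Dress Warm-up overlap.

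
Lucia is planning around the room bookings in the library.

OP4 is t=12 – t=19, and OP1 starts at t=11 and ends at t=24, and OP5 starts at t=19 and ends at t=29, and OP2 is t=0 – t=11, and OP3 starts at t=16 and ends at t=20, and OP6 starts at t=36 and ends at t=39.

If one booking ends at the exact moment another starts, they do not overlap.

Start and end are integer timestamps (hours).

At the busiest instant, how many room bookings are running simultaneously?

3

Walk through starts and ends in time order (an end at T is processed before a start at T):
t=0 start OP2 → 1
t=11 end OP2 → 0
t=11 start OP1 → 1
t=12 start OP4 → 2
t=16 start OP3 → 3
t=19 end OP4 → 2
t=19 start OP5 → 3
t=20 end OP3 → 2
t=24 end OP1 → 1
t=29 end OP5 → 0
t=36 start OP6 → 1
t=39 end OP6 → 0
Peak is 3, at t=16 (OP1, OP3, OP4).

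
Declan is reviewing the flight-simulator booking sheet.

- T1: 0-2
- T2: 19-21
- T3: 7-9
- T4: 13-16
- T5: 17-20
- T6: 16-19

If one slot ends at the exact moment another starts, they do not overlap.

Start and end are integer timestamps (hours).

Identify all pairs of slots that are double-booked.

T2 & T5, T5 & T6

Two intervals overlap when each starts before the other ends.
Sorted by start: T1, T3, T4, T6, T5, T2.
T3 starts after T1 ends, so nothing later overlaps T1 either.
T4 starts after T3 ends, so nothing later overlaps T3 either.
T6 starts exactly when T4 ends (back-to-back, no overlap), so nothing later overlaps T4 either.
T5 starts before T6 ends → T6 and T5 overlap.
T2 starts exactly when T6 ends (back-to-back, no overlap).
T2 starts before T5 ends → T5 and T2 overlap.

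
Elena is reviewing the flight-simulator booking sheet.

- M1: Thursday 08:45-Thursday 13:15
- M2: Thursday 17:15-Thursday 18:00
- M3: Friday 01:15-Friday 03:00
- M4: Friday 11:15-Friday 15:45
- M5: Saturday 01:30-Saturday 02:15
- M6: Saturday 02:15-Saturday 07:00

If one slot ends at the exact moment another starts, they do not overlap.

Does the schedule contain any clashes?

No

Two intervals overlap when each starts before the other ends.
Sorted by start: M1, M2, M3, M4, M5, M6.
M2 starts after M1 ends — done with M1.
M3 starts after M2 ends — done with M2.
M4 starts after M3 ends — done with M3.
M5 starts after M4 ends — done with M4.
M6 starts exactly when M5 ends (back-to-back, no overlap).
Every pair is clear; the schedule has no overlaps.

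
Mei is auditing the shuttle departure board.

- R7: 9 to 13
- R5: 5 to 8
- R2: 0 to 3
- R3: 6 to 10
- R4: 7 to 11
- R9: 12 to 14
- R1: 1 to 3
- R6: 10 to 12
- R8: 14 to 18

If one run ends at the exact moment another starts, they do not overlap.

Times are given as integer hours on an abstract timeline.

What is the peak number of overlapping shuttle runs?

3

Sweep the timeline, counting +1 at each start and −1 at each end (ends before starts at a tie):
0 start R2 → 1
1 start R1 → 2
3 end R1 → 1
3 end R2 → 0
5 start R5 → 1
6 start R3 → 2
7 start R4 → 3
8 end R5 → 2
9 start R7 → 3
10 end R3 → 2
10 start R6 → 3
11 end R4 → 2
12 end R6 → 1
12 start R9 → 2
13 end R7 → 1
14 end R9 → 0
14 start R8 → 1
18 end R8 → 0
Peak is 3, at 7 (R3, R4, R5).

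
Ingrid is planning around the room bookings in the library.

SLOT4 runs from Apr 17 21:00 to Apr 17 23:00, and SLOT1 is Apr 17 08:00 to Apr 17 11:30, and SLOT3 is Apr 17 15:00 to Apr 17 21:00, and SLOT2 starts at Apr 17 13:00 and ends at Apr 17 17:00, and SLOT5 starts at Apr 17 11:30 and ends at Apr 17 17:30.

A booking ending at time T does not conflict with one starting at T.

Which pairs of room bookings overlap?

Check each pair: they overlap iff neither finishes before the other starts.
Sorted by start: SLOT1, SLOT5, SLOT2, SLOT3, SLOT4.
SLOT5 starts exactly when SLOT1 ends (back-to-back, no overlap), so SLOT1 has no further overlaps.
SLOT2 starts before SLOT5 ends → SLOT5 and SLOT2 overlap.
SLOT3 starts before SLOT5 ends → SLOT5 and SLOT3 overlap.
SLOT4 starts after SLOT5 ends.
SLOT3 starts before SLOT2 ends → SLOT2 and SLOT3 overlap.
SLOT4 starts after SLOT2 ends.
SLOT4 starts exactly when SLOT3 ends (back-to-back, no overlap).

SLOT2 & SLOT3, SLOT2 & SLOT5, SLOT3 & SLOT5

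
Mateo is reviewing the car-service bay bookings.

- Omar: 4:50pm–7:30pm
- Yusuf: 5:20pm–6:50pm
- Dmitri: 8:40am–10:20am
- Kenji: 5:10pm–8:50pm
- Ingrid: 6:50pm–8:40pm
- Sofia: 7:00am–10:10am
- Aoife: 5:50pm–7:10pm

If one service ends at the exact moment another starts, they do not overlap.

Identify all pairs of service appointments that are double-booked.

Sorted by start: Sofia, Dmitri, Omar, Kenji, Yusuf, Aoife, Ingrid.
Dmitri starts before Sofia ends → Sofia and Dmitri overlap.
Omar starts after Sofia ends, so nothing later overlaps Sofia either.
Omar starts after Dmitri ends, so nothing later overlaps Dmitri either.
Kenji starts before Omar ends → Omar and Kenji overlap.
Yusuf starts before Omar ends → Omar and Yusuf overlap.
Aoife starts before Omar ends → Omar and Aoife overlap.
Ingrid starts before Omar ends → Omar and Ingrid overlap.
Yusuf starts before Kenji ends → Kenji and Yusuf overlap.
Aoife starts before Kenji ends → Kenji and Aoife overlap.
Ingrid starts before Kenji ends → Kenji and Ingrid overlap.
Aoife starts before Yusuf ends → Yusuf and Aoife overlap.
Ingrid starts exactly when Yusuf ends (back-to-back, no overlap).
Ingrid starts before Aoife ends → Aoife and Ingrid overlap.

Aoife & Ingrid, Aoife & Kenji, Aoife & Omar, Aoife & Yusuf, Dmitri & Sofia, Ingrid & Kenji, Ingrid & Omar, Kenji & Omar, Kenji & Yusuf, Omar & Yusuf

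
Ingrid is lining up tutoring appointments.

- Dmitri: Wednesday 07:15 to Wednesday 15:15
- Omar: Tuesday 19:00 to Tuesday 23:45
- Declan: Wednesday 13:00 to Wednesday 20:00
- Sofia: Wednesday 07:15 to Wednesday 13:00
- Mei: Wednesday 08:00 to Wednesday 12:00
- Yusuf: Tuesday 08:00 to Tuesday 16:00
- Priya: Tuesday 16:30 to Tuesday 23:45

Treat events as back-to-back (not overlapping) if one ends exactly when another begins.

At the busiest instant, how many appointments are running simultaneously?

Sort all start/end points and keep a running count:
Tuesday 08:00 start Yusuf → 1
Tuesday 16:00 end Yusuf → 0
Tuesday 16:30 start Priya → 1
Tuesday 19:00 start Omar → 2
Tuesday 23:45 end Omar → 1
Tuesday 23:45 end Priya → 0
Wednesday 07:15 start Dmitri → 1
Wednesday 07:15 start Sofia → 2
Wednesday 08:00 start Mei → 3
Wednesday 12:00 end Mei → 2
Wednesday 13:00 end Sofia → 1
Wednesday 13:00 start Declan → 2
Wednesday 15:15 end Dmitri → 1
Wednesday 20:00 end Declan → 0
Peak is 3, at Wednesday 08:00 (Dmitri, Mei, Sofia).

3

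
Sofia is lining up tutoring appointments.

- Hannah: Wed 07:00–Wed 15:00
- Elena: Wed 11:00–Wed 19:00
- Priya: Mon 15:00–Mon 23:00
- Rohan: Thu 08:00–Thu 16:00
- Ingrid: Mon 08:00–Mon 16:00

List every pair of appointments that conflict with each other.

Sorted by start: Ingrid, Priya, Hannah, Elena, Rohan.
Priya starts before Ingrid ends → Ingrid and Priya overlap.
Hannah starts after Ingrid ends, so Ingrid has no further overlaps.
Hannah starts after Priya ends, so Priya has no further overlaps.
Elena starts before Hannah ends → Hannah and Elena overlap.
Rohan starts after Hannah ends.
Rohan starts after Elena ends.

Elena & Hannah, Ingrid & Priya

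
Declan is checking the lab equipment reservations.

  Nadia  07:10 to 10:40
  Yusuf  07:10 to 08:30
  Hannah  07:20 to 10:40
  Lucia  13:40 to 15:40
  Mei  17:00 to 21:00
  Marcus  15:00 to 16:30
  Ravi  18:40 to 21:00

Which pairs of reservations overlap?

Sorted by start: Nadia, Yusuf, Hannah, Lucia, Marcus, Mei, Ravi.
Yusuf starts before Nadia ends → Nadia and Yusuf overlap.
Hannah starts before Nadia ends → Nadia and Hannah overlap.
Lucia starts after Nadia ends; Nadia is clear from here.
Hannah starts before Yusuf ends → Yusuf and Hannah overlap.
Lucia starts after Yusuf ends; Yusuf is clear from here.
Lucia starts after Hannah ends; Hannah is clear from here.
Marcus starts before Lucia ends → Lucia and Marcus overlap.
Mei starts after Lucia ends; Lucia is clear from here.
Mei starts after Marcus ends; Marcus is clear from here.
Ravi starts before Mei ends → Mei and Ravi overlap.

Hannah & Nadia, Hannah & Yusuf, Lucia & Marcus, Mei & Ravi, Nadia & Yusuf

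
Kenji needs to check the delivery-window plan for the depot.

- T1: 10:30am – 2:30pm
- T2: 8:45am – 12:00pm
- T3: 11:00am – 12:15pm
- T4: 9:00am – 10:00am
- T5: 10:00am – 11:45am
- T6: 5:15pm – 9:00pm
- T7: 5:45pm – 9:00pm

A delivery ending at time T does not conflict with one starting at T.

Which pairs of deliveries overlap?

Sorted by start: T2, T4, T5, T1, T3, T6, T7.
T4 starts before T2 ends → T2 and T4 overlap.
T5 starts before T2 ends → T2 and T5 overlap.
T1 starts before T2 ends → T2 and T1 overlap.
T3 starts before T2 ends → T2 and T3 overlap.
T6 starts after T2 ends — done with T2.
T5 starts exactly when T4 ends (back-to-back, no overlap) — done with T4.
T1 starts before T5 ends → T5 and T1 overlap.
T3 starts before T5 ends → T5 and T3 overlap.
T6 starts after T5 ends — done with T5.
T3 starts before T1 ends → T1 and T3 overlap.
T6 starts after T1 ends — done with T1.
T6 starts after T3 ends — done with T3.
T7 starts before T6 ends → T6 and T7 overlap.

T1 & T2, T1 & T3, T1 & T5, T2 & T3, T2 & T4, T2 & T5, T3 & T5, T6 & T7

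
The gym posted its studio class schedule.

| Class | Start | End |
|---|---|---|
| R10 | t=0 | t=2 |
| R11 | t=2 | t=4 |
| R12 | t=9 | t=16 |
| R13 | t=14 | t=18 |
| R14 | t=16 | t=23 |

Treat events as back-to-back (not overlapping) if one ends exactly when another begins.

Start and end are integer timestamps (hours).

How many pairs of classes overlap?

Sorted by start: R10, R11, R12, R13, R14.
R11 starts exactly when R10 ends (back-to-back, no overlap) — done with R10.
R12 starts after R11 ends — done with R11.
R13 starts before R12 ends → R12 and R13 overlap.
R14 starts exactly when R12 ends (back-to-back, no overlap).
R14 starts before R13 ends → R13 and R14 overlap.
Overlapping pairs: R12 & R13, R13 & R14 — 2 in total.

2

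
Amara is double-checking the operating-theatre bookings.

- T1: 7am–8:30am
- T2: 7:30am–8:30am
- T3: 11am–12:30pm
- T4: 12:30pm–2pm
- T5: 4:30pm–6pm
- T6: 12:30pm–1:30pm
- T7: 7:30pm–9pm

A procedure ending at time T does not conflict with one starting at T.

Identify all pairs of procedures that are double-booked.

Check each pair: they overlap iff neither finishes before the other starts.
Sorted by start: T1, T2, T3, T4, T6, T5, T7.
T2 starts before T1 ends → T1 and T2 overlap.
T3 starts after T1 ends — done with T1.
T3 starts after T2 ends — done with T2.
T4 starts exactly when T3 ends (back-to-back, no overlap) — done with T3.
T6 starts before T4 ends → T4 and T6 overlap.
T5 starts after T4 ends — done with T4.
T5 starts after T6 ends — done with T6.
T7 starts after T5 ends.

T1 & T2, T4 & T6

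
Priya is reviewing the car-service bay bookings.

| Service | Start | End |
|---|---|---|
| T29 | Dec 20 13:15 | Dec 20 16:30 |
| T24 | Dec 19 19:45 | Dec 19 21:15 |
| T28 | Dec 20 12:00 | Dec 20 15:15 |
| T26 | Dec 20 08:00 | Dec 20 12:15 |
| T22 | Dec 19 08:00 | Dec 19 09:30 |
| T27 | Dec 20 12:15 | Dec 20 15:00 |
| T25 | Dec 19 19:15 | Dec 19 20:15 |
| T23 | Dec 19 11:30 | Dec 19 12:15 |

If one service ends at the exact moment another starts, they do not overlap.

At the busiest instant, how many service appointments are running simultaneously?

Sort all start/end points and keep a running count:
Dec 19 08:00 start T22 → 1
Dec 19 09:30 end T22 → 0
Dec 19 11:30 start T23 → 1
Dec 19 12:15 end T23 → 0
Dec 19 19:15 start T25 → 1
Dec 19 19:45 start T24 → 2
Dec 19 20:15 end T25 → 1
Dec 19 21:15 end T24 → 0
Dec 20 08:00 start T26 → 1
Dec 20 12:00 start T28 → 2
Dec 20 12:15 end T26 → 1
Dec 20 12:15 start T27 → 2
Dec 20 13:15 start T29 → 3
Dec 20 15:00 end T27 → 2
Dec 20 15:15 end T28 → 1
Dec 20 16:30 end T29 → 0
Peak is 3, at Dec 20 13:15 (T27, T28, T29).

3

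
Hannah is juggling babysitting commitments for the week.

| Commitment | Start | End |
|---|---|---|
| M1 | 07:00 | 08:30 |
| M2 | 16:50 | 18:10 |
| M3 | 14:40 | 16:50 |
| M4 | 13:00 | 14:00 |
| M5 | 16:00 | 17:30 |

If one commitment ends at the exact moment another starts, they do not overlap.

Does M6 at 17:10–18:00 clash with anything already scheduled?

Yes — it overlaps M2, M5

M1: ends 08:30 at or before M6 starts 17:10 → clear.
M4: ends 14:00 at or before M6 starts 17:10 → clear.
M3: ends 16:50 at or before M6 starts 17:10 → clear.
M5: starts 16:00 before M6 ends 18:00, and ends 17:30 after M6 starts 17:10 → overlap.
M2: starts 16:50 before M6 ends 18:00, and ends 18:10 after M6 starts 17:10 → overlap.
M6 overlaps M2, M5.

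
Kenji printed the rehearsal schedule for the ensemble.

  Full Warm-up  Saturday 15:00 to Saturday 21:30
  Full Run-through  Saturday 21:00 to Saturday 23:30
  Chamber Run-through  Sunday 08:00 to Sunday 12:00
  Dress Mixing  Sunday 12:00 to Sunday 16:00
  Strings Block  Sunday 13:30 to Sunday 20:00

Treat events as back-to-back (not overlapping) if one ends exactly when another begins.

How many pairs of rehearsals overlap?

Two intervals overlap when each starts before the other ends.
Sorted by start: Full Warm-up, Full Run-through, Chamber Run-through, Dress Mixing, Strings Block.
Full Run-through starts before Full Warm-up ends → Full Warm-up and Full Run-through overlap.
Chamber Run-through starts after Full Warm-up ends, so nothing later overlaps Full Warm-up either.
Chamber Run-through starts after Full Run-through ends, so nothing later overlaps Full Run-through either.
Dress Mixing starts exactly when Chamber Run-through ends (back-to-back, no overlap), so nothing later overlaps Chamber Run-through either.
Strings Block starts before Dress Mixing ends → Dress Mixing and Strings Block overlap.
Overlapping pairs: Dress Mixing & Strings Block, Full Run-through & Full Warm-up — 2 in total.

2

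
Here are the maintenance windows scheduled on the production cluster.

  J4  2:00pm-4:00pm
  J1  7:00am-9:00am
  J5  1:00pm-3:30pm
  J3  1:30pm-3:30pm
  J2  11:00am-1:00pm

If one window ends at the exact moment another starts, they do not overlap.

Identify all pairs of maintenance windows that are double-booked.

Sorted by start: J1, J2, J5, J3, J4.
J2 starts after J1 ends — done with J1.
J5 starts exactly when J2 ends (back-to-back, no overlap) — done with J2.
J3 starts before J5 ends → J5 and J3 overlap.
J4 starts before J5 ends → J5 and J4 overlap.
J4 starts before J3 ends → J3 and J4 overlap.

J3 & J4, J3 & J5, J4 & J5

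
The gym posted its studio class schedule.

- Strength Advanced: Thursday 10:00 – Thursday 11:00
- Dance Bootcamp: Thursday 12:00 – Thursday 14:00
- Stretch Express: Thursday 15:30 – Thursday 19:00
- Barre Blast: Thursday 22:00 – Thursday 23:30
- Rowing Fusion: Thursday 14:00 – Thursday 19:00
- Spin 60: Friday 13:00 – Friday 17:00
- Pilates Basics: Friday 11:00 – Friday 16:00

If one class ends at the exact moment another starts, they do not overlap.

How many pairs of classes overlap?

Sorted by start: Strength Advanced, Dance Bootcamp, Rowing Fusion, Stretch Express, Barre Blast, Pilates Basics, Spin 60.
Dance Bootcamp starts after Strength Advanced ends; Strength Advanced is clear from here.
Rowing Fusion starts exactly when Dance Bootcamp ends (back-to-back, no overlap); Dance Bootcamp is clear from here.
Stretch Express starts before Rowing Fusion ends → Rowing Fusion and Stretch Express overlap.
Barre Blast starts after Rowing Fusion ends; Rowing Fusion is clear from here.
Barre Blast starts after Stretch Express ends; Stretch Express is clear from here.
Pilates Basics starts after Barre Blast ends; Barre Blast is clear from here.
Spin 60 starts before Pilates Basics ends → Pilates Basics and Spin 60 overlap.
Overlapping pairs: Pilates Basics & Spin 60, Rowing Fusion & Stretch Express — 2 in total.

2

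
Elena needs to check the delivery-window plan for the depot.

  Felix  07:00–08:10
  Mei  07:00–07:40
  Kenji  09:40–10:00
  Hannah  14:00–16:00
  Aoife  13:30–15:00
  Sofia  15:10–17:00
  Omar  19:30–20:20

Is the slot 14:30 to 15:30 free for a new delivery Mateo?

No — it overlaps Aoife, Hannah, Sofia

Felix: ends 08:10 at or before Mateo starts 14:30 → clear.
Mei: ends 07:40 at or before Mateo starts 14:30 → clear.
Kenji: ends 10:00 at or before Mateo starts 14:30 → clear.
Aoife: starts 13:30 before Mateo ends 15:30, and ends 15:00 after Mateo starts 14:30 → overlap.
Hannah: starts 14:00 before Mateo ends 15:30, and ends 16:00 after Mateo starts 14:30 → overlap.
Sofia: starts 15:10 before Mateo ends 15:30, and ends 17:00 after Mateo starts 14:30 → overlap.
Omar: starts 19:30 at or after Mateo ends 15:30 → clear.
Mateo overlaps Hannah, Aoife, Sofia.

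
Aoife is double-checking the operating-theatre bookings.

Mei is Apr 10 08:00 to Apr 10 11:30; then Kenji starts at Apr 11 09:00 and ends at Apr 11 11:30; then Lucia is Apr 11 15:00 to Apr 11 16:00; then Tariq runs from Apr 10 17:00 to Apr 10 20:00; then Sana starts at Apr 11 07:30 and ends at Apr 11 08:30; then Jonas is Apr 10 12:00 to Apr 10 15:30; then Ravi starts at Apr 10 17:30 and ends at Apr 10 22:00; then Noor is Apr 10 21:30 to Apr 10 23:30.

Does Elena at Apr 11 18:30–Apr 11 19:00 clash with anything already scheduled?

Mei: ends Apr 10 11:30 at or before Elena starts Apr 11 18:30 → clear.
Jonas: ends Apr 10 15:30 at or before Elena starts Apr 11 18:30 → clear.
Tariq: ends Apr 10 20:00 at or before Elena starts Apr 11 18:30 → clear.
Ravi: ends Apr 10 22:00 at or before Elena starts Apr 11 18:30 → clear.
Noor: ends Apr 10 23:30 at or before Elena starts Apr 11 18:30 → clear.
Sana: ends Apr 11 08:30 at or before Elena starts Apr 11 18:30 → clear.
Kenji: ends Apr 11 11:30 at or before Elena starts Apr 11 18:30 → clear.
Lucia: ends Apr 11 16:00 at or before Elena starts Apr 11 18:30 → clear.

No — it doesn't clash with anything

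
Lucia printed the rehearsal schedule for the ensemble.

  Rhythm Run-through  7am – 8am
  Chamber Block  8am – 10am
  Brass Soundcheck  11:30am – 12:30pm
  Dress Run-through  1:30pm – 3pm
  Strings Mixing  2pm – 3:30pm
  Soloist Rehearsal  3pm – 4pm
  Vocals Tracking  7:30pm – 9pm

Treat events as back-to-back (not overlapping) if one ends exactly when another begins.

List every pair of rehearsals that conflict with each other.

Sorted by start: Rhythm Run-through, Chamber Block, Brass Soundcheck, Dress Run-through, Strings Mixing, Soloist Rehearsal, Vocals Tracking.
Chamber Block starts exactly when Rhythm Run-through ends (back-to-back, no overlap) — done with Rhythm Run-through.
Brass Soundcheck starts after Chamber Block ends — done with Chamber Block.
Dress Run-through starts after Brass Soundcheck ends — done with Brass Soundcheck.
Strings Mixing starts before Dress Run-through ends → Dress Run-through and Strings Mixing overlap.
Soloist Rehearsal starts exactly when Dress Run-through ends (back-to-back, no overlap) — done with Dress Run-through.
Soloist Rehearsal starts before Strings Mixing ends → Strings Mixing and Soloist Rehearsal overlap.
Vocals Tracking starts after Strings Mixing ends.
Vocals Tracking starts after Soloist Rehearsal ends.

Dress Run-through & Strings Mixing, Soloist Rehearsal & Strings Mixing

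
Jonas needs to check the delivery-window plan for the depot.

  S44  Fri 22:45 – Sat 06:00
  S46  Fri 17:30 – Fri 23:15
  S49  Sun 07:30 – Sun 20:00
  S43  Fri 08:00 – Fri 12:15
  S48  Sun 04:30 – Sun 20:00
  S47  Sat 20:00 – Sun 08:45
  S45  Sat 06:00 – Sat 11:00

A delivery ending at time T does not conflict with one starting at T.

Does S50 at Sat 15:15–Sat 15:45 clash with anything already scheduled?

No — it doesn't clash with anything

S43: ends Fri 12:15 at or before S50 starts Sat 15:15 → clear.
S46: ends Fri 23:15 at or before S50 starts Sat 15:15 → clear.
S44: ends Sat 06:00 at or before S50 starts Sat 15:15 → clear.
S45: ends Sat 11:00 at or before S50 starts Sat 15:15 → clear.
S47: starts Sat 20:00 at or after S50 ends Sat 15:45 → clear.
S48: starts Sun 04:30 at or after S50 ends Sat 15:45 → clear.
S49: starts Sun 07:30 at or after S50 ends Sat 15:45 → clear.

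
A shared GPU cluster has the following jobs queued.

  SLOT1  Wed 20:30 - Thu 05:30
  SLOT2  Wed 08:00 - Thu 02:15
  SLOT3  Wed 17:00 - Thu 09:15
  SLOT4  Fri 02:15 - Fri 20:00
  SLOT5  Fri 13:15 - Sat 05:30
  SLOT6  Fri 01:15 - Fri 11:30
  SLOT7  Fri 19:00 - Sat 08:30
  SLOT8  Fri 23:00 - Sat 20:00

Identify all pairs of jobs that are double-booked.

Sorted by start: SLOT2, SLOT3, SLOT1, SLOT6, SLOT4, SLOT5, SLOT7, SLOT8.
SLOT3 starts before SLOT2 ends → SLOT2 and SLOT3 overlap.
SLOT1 starts before SLOT2 ends → SLOT2 and SLOT1 overlap.
SLOT6 starts after SLOT2 ends, so SLOT2 has no further overlaps.
SLOT1 starts before SLOT3 ends → SLOT3 and SLOT1 overlap.
SLOT6 starts after SLOT3 ends, so SLOT3 has no further overlaps.
SLOT6 starts after SLOT1 ends, so SLOT1 has no further overlaps.
SLOT4 starts before SLOT6 ends → SLOT6 and SLOT4 overlap.
SLOT5 starts after SLOT6 ends, so SLOT6 has no further overlaps.
SLOT5 starts before SLOT4 ends → SLOT4 and SLOT5 overlap.
SLOT7 starts before SLOT4 ends → SLOT4 and SLOT7 overlap.
SLOT8 starts after SLOT4 ends.
SLOT7 starts before SLOT5 ends → SLOT5 and SLOT7 overlap.
SLOT8 starts before SLOT5 ends → SLOT5 and SLOT8 overlap.
SLOT8 starts before SLOT7 ends → SLOT7 and SLOT8 overlap.

SLOT1 & SLOT2, SLOT1 & SLOT3, SLOT2 & SLOT3, SLOT4 & SLOT5, SLOT4 & SLOT6, SLOT4 & SLOT7, SLOT5 & SLOT7, SLOT5 & SLOT8, SLOT7 & SLOT8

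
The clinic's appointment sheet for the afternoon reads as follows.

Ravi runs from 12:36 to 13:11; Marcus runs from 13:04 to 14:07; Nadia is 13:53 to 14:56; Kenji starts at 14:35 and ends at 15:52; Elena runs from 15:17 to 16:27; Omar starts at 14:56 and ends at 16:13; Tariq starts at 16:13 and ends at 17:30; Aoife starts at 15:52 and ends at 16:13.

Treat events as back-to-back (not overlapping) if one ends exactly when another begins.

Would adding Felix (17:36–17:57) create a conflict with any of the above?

No — it doesn't clash with anything

Ravi: ends 13:11 at or before Felix starts 17:36 → clear.
Marcus: ends 14:07 at or before Felix starts 17:36 → clear.
Nadia: ends 14:56 at or before Felix starts 17:36 → clear.
Kenji: ends 15:52 at or before Felix starts 17:36 → clear.
Omar: ends 16:13 at or before Felix starts 17:36 → clear.
Elena: ends 16:27 at or before Felix starts 17:36 → clear.
Aoife: ends 16:13 at or before Felix starts 17:36 → clear.
Tariq: ends 17:30 at or before Felix starts 17:36 → clear.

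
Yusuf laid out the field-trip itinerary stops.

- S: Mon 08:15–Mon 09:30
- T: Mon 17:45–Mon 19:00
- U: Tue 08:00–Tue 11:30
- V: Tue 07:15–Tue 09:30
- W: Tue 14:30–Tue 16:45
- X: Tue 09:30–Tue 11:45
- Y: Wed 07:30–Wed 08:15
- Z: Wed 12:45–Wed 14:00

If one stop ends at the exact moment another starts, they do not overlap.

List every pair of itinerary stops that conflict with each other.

Sorted by start: S, T, V, U, X, W, Y, Z.
T starts after S ends — done with S.
V starts after T ends — done with T.
U starts before V ends → V and U overlap.
X starts exactly when V ends (back-to-back, no overlap) — done with V.
X starts before U ends → U and X overlap.
W starts after U ends — done with U.
W starts after X ends — done with X.
Y starts after W ends — done with W.
Z starts after Y ends.

U & V, U & X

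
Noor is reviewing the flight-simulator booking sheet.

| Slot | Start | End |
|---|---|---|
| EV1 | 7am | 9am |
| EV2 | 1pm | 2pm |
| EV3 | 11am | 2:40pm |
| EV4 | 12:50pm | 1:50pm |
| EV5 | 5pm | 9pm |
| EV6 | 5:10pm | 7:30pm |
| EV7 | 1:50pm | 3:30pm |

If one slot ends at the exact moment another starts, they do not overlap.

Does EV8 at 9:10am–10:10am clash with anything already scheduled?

EV1: ends 9am at or before EV8 starts 9:10am → clear.
EV3: starts 11am at or after EV8 ends 10:10am → clear.
EV4: starts 12:50pm at or after EV8 ends 10:10am → clear.
EV2: starts 1pm at or after EV8 ends 10:10am → clear.
EV7: starts 1:50pm at or after EV8 ends 10:10am → clear.
EV5: starts 5pm at or after EV8 ends 10:10am → clear.
EV6: starts 5:10pm at or after EV8 ends 10:10am → clear.

No — it doesn't clash with anything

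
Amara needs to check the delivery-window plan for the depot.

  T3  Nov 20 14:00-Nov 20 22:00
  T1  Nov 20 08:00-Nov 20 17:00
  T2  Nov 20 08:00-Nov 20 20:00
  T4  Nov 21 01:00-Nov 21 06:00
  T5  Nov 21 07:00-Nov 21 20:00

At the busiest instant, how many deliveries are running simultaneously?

Sweep the timeline, counting +1 at each start and −1 at each end (ends before starts at a tie):
Nov 20 08:00 start T1 → 1
Nov 20 08:00 start T2 → 2
Nov 20 14:00 start T3 → 3
Nov 20 17:00 end T1 → 2
Nov 20 20:00 end T2 → 1
Nov 20 22:00 end T3 → 0
Nov 21 01:00 start T4 → 1
Nov 21 06:00 end T4 → 0
Nov 21 07:00 start T5 → 1
Nov 21 20:00 end T5 → 0
Peak is 3, at Nov 20 14:00 (T1, T2, T3).

3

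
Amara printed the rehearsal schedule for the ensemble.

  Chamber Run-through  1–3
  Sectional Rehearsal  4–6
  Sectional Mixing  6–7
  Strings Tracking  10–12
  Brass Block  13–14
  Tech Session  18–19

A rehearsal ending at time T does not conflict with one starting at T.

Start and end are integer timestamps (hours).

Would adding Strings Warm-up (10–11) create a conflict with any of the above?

Yes — it overlaps Strings Tracking

Chamber Run-through: ends 3 at or before Strings Warm-up starts 10 → clear.
Sectional Rehearsal: ends 6 at or before Strings Warm-up starts 10 → clear.
Sectional Mixing: ends 7 at or before Strings Warm-up starts 10 → clear.
Strings Tracking: starts 10 before Strings Warm-up ends 11, and ends 12 after Strings Warm-up starts 10 → overlap.
Brass Block: starts 13 at or after Strings Warm-up ends 11 → clear.
Tech Session: starts 18 at or after Strings Warm-up ends 11 → clear.
Strings Warm-up overlaps Strings Tracking.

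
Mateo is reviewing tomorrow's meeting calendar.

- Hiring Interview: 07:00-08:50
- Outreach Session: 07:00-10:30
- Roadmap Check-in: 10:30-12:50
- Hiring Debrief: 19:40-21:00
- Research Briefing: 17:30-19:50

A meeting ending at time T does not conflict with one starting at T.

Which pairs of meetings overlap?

Sorted by start: Hiring Interview, Outreach Session, Roadmap Check-in, Research Briefing, Hiring Debrief.
Outreach Session starts before Hiring Interview ends → Hiring Interview and Outreach Session overlap.
Roadmap Check-in starts after Hiring Interview ends, so nothing later overlaps Hiring Interview either.
Roadmap Check-in starts exactly when Outreach Session ends (back-to-back, no overlap), so nothing later overlaps Outreach Session either.
Research Briefing starts after Roadmap Check-in ends, so nothing later overlaps Roadmap Check-in either.
Hiring Debrief starts before Research Briefing ends → Research Briefing and Hiring Debrief overlap.

Hiring Debrief & Research Briefing, Hiring Interview & Outreach Session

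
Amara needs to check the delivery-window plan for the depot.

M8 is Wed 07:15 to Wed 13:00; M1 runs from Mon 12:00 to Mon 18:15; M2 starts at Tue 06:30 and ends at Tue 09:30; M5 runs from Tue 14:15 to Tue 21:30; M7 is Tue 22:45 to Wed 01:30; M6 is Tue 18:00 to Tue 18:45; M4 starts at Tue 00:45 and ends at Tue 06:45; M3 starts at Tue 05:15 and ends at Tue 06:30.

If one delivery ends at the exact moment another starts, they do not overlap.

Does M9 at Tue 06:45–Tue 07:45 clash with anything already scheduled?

Yes — it overlaps M2

M1: ends Mon 18:15 at or before M9 starts Tue 06:45 → clear.
M4: ends Tue 06:45 at or before M9 starts Tue 06:45 → clear.
M3: ends Tue 06:30 at or before M9 starts Tue 06:45 → clear.
M2: starts Tue 06:30 before M9 ends Tue 07:45, and ends Tue 09:30 after M9 starts Tue 06:45 → overlap.
M5: starts Tue 14:15 at or after M9 ends Tue 07:45 → clear.
M6: starts Tue 18:00 at or after M9 ends Tue 07:45 → clear.
M7: starts Tue 22:45 at or after M9 ends Tue 07:45 → clear.
M8: starts Wed 07:15 at or after M9 ends Tue 07:45 → clear.
M9 overlaps M2.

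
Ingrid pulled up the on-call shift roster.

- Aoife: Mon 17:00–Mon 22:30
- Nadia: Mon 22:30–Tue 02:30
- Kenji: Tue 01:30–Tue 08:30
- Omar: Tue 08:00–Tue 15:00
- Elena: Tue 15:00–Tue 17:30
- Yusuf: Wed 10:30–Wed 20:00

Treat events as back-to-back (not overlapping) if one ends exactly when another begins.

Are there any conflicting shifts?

Check each pair: they overlap iff neither finishes before the other starts.
Sorted by start: Aoife, Nadia, Kenji, Omar, Elena, Yusuf.
Nadia starts exactly when Aoife ends (back-to-back, no overlap), so Aoife has no further overlaps.
Kenji starts before Nadia ends → Nadia and Kenji overlap.
That's a conflict, so the schedule is not conflict-free.

Yes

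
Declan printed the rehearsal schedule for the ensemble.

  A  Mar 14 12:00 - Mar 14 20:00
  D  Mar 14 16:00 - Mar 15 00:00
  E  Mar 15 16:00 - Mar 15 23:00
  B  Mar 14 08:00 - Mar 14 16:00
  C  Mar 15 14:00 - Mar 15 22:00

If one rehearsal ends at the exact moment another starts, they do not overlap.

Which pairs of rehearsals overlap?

A & B, A & D, C & E

Two intervals overlap when each starts before the other ends.
Sorted by start: B, A, D, C, E.
A starts before B ends → B and A overlap.
D starts exactly when B ends (back-to-back, no overlap); B is clear from here.
D starts before A ends → A and D overlap.
C starts after A ends; A is clear from here.
C starts after D ends; D is clear from here.
E starts before C ends → C and E overlap.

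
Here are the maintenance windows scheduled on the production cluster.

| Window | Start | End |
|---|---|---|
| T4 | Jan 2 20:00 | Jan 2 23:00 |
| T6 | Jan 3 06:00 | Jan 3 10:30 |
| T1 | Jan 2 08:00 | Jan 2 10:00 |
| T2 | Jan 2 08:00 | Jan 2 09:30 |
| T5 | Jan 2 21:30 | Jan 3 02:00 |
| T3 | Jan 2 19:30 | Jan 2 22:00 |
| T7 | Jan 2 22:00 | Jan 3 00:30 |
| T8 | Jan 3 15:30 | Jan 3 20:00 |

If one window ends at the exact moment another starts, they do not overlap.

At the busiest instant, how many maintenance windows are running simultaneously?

3

Sort all start/end points and keep a running count:
Jan 2 08:00 start T1 → 1
Jan 2 08:00 start T2 → 2
Jan 2 09:30 end T2 → 1
Jan 2 10:00 end T1 → 0
Jan 2 19:30 start T3 → 1
Jan 2 20:00 start T4 → 2
Jan 2 21:30 start T5 → 3
Jan 2 22:00 end T3 → 2
Jan 2 22:00 start T7 → 3
Jan 2 23:00 end T4 → 2
Jan 3 00:30 end T7 → 1
Jan 3 02:00 end T5 → 0
Jan 3 06:00 start T6 → 1
Jan 3 10:30 end T6 → 0
Jan 3 15:30 start T8 → 1
Jan 3 20:00 end T8 → 0
Peak is 3, at Jan 2 21:30 (T3, T4, T5).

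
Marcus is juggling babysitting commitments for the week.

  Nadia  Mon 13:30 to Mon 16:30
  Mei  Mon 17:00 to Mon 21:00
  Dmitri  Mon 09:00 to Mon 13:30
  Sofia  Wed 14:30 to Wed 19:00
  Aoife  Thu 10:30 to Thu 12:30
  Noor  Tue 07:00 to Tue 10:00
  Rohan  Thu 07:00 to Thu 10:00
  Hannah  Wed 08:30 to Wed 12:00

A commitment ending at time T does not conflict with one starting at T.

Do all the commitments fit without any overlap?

Yes

Sorted by start: Dmitri, Nadia, Mei, Noor, Hannah, Sofia, Rohan, Aoife.
Nadia starts exactly when Dmitri ends (back-to-back, no overlap), so nothing later overlaps Dmitri either.
Mei starts after Nadia ends, so nothing later overlaps Nadia either.
Noor starts after Mei ends, so nothing later overlaps Mei either.
Hannah starts after Noor ends, so nothing later overlaps Noor either.
Sofia starts after Hannah ends, so nothing later overlaps Hannah either.
Rohan starts after Sofia ends, so nothing later overlaps Sofia either.
Aoife starts after Rohan ends.
Every pair is clear; the schedule has no overlaps.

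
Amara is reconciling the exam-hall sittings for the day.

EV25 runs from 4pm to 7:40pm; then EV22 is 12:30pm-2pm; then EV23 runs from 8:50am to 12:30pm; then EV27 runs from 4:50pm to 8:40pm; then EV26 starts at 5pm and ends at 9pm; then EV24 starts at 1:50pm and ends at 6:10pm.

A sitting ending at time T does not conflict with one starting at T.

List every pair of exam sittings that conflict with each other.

EV22 & EV24, EV24 & EV25, EV24 & EV26, EV24 & EV27, EV25 & EV26, EV25 & EV27, EV26 & EV27

Check each pair: they overlap iff neither finishes before the other starts.
Sorted by start: EV23, EV22, EV24, EV25, EV27, EV26.
EV22 starts exactly when EV23 ends (back-to-back, no overlap) — done with EV23.
EV24 starts before EV22 ends → EV22 and EV24 overlap.
EV25 starts after EV22 ends — done with EV22.
EV25 starts before EV24 ends → EV24 and EV25 overlap.
EV27 starts before EV24 ends → EV24 and EV27 overlap.
EV26 starts before EV24 ends → EV24 and EV26 overlap.
EV27 starts before EV25 ends → EV25 and EV27 overlap.
EV26 starts before EV25 ends → EV25 and EV26 overlap.
EV26 starts before EV27 ends → EV27 and EV26 overlap.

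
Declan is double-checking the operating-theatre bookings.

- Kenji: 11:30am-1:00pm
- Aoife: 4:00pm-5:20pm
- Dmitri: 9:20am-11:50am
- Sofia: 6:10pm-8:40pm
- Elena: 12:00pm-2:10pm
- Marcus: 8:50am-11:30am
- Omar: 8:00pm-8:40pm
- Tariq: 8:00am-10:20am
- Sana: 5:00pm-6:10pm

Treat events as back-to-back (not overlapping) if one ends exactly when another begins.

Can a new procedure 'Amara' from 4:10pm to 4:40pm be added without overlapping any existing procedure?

No — it overlaps Aoife

Tariq: ends 10:20am at or before Amara starts 4:10pm → clear.
Marcus: ends 11:30am at or before Amara starts 4:10pm → clear.
Dmitri: ends 11:50am at or before Amara starts 4:10pm → clear.
Kenji: ends 1:00pm at or before Amara starts 4:10pm → clear.
Elena: ends 2:10pm at or before Amara starts 4:10pm → clear.
Aoife: starts 4:00pm before Amara ends 4:40pm, and ends 5:20pm after Amara starts 4:10pm → overlap.
Sana: starts 5:00pm at or after Amara ends 4:40pm → clear.
Sofia: starts 6:10pm at or after Amara ends 4:40pm → clear.
Omar: starts 8:00pm at or after Amara ends 4:40pm → clear.
Amara overlaps Aoife.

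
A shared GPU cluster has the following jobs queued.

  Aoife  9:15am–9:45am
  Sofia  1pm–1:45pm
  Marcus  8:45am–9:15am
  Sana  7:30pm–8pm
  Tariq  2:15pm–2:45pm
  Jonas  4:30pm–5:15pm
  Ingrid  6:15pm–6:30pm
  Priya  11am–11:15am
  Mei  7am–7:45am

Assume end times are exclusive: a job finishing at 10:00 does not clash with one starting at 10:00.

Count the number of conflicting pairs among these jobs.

0

Check each pair: they overlap iff neither finishes before the other starts.
Sorted by start: Mei, Marcus, Aoife, Priya, Sofia, Tariq, Jonas, Ingrid, Sana.
Marcus starts after Mei ends, so nothing later overlaps Mei either.
Aoife starts exactly when Marcus ends (back-to-back, no overlap), so nothing later overlaps Marcus either.
Priya starts after Aoife ends, so nothing later overlaps Aoife either.
Sofia starts after Priya ends, so nothing later overlaps Priya either.
Tariq starts after Sofia ends, so nothing later overlaps Sofia either.
Jonas starts after Tariq ends, so nothing later overlaps Tariq either.
Ingrid starts after Jonas ends, so nothing later overlaps Jonas either.
Sana starts after Ingrid ends.
No pair overlaps.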